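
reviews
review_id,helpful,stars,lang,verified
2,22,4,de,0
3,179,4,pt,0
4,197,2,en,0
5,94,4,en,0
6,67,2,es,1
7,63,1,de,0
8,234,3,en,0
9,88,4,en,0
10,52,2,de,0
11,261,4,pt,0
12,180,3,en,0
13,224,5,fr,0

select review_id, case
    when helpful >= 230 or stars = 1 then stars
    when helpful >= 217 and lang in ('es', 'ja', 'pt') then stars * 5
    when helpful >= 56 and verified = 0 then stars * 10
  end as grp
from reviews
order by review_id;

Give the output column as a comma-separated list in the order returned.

NULL, 40, 20, 40, NULL, 1, 3, 40, NULL, 4, 30, 50

review_id=2: (no match → NULL) → NULL
review_id=3: helpful >= 56 and verified = 0 → 40
review_id=4: helpful >= 56 and verified = 0 → 20
review_id=5: helpful >= 56 and verified = 0 → 40
review_id=6: (no match → NULL) → NULL
review_id=7: helpful >= 230 or stars = 1 → 1
review_id=8: helpful >= 230 or stars = 1 → 3
review_id=9: helpful >= 56 and verified = 0 → 40
review_id=10: (no match → NULL) → NULL
review_id=11: helpful >= 230 or stars = 1 → 4
review_id=12: helpful >= 56 and verified = 0 → 30
review_id=13: helpful >= 56 and verified = 0 → 50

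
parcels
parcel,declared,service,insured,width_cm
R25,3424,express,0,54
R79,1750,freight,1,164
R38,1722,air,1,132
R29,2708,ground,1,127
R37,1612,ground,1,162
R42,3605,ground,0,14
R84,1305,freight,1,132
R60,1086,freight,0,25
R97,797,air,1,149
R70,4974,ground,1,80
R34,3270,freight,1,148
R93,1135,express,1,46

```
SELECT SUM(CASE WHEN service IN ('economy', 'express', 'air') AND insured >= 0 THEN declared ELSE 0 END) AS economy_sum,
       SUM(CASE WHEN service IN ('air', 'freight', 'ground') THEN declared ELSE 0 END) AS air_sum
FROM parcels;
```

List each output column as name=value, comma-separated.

economy_sum=7078, air_sum=22829

[economy_sum: service IN ('economy', 'express', 'air') AND insured >= 0]
parcel=R25: ✓ → 3424
parcel=R79: ✗
parcel=R38: ✓ → 1722
parcel=R29: ✗
parcel=R37: ✗
parcel=R42: ✗
parcel=R84: ✗
parcel=R60: ✗
parcel=R97: ✓ → 797
parcel=R70: ✗
parcel=R34: ✗
parcel=R93: ✓ → 1135
economy_sum = 3424 + 1722 + 797 + 1135 = 7078
—
[air_sum: service IN ('air', 'freight', 'ground')]
parcel=R25: ✗
parcel=R79: ✓ → 1750
parcel=R38: ✓ → 1722
parcel=R29: ✓ → 2708
parcel=R37: ✓ → 1612
parcel=R42: ✓ → 3605
parcel=R84: ✓ → 1305
parcel=R60: ✓ → 1086
parcel=R97: ✓ → 797
parcel=R70: ✓ → 4974
parcel=R34: ✓ → 3270
parcel=R93: ✗
air_sum = 1750 + 1722 + 2708 + 1612 + 3605 + 1305 + 1086 + 797 + 4974 + 3270 = 22829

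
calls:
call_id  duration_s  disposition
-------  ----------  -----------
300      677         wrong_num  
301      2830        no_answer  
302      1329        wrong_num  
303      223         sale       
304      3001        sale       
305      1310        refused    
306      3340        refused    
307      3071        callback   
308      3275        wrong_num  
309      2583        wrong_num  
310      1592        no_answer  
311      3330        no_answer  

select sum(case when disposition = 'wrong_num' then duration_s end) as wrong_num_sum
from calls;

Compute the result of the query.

call_id=300: ✓ → 677
call_id=301: ✗
call_id=302: ✓ → 1329
call_id=303: ✗
call_id=304: ✗
call_id=305: ✗
call_id=306: ✗
call_id=307: ✗
call_id=308: ✓ → 3275
call_id=309: ✓ → 2583
call_id=310: ✗
call_id=311: ✗
wrong_num_sum = 677 + 1329 + 3275 + 2583 = 7864

7864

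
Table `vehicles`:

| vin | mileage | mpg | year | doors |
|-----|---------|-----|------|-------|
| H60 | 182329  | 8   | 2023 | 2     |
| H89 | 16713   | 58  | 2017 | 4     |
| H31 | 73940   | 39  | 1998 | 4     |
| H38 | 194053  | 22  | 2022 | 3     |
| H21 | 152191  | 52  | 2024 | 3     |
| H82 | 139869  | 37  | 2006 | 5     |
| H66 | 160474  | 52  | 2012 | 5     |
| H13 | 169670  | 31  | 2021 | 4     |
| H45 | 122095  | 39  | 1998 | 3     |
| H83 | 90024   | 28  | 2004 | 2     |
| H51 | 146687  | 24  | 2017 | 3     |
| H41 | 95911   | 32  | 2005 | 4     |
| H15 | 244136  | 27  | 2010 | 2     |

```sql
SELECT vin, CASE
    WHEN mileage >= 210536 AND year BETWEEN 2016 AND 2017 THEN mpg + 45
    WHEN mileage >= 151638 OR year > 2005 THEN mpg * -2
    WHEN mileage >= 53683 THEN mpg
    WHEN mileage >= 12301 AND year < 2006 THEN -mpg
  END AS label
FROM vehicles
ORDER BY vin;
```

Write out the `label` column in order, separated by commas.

-62, -54, -104, 39, -44, 32, 39, -48, -16, -104, -74, 28, -116

vin=H13: mileage >= 151638 OR year > 2005 → -62
vin=H15: mileage >= 151638 OR year > 2005 → -54
vin=H21: mileage >= 151638 OR year > 2005 → -104
vin=H31: mileage >= 53683 → 39
vin=H38: mileage >= 151638 OR year > 2005 → -44
vin=H41: mileage >= 53683 → 32
vin=H45: mileage >= 53683 → 39
vin=H51: mileage >= 151638 OR year > 2005 → -48
vin=H60: mileage >= 151638 OR year > 2005 → -16
vin=H66: mileage >= 151638 OR year > 2005 → -104
vin=H82: mileage >= 151638 OR year > 2005 → -74
vin=H83: mileage >= 53683 → 28
vin=H89: mileage >= 151638 OR year > 2005 → -116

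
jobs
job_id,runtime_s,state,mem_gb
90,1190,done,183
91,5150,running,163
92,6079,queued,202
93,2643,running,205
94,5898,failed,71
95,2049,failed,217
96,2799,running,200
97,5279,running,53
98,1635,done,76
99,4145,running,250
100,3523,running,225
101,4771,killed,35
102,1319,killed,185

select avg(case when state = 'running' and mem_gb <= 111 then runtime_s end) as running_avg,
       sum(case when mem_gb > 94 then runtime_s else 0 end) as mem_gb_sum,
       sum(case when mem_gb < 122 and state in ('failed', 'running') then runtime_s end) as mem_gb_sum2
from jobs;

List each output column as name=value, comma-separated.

[running_avg: state = 'running' and mem_gb <= 111]
job_id=90: ✗
job_id=91: ✗
job_id=92: ✗
job_id=93: ✗
job_id=94: ✗
job_id=95: ✗
job_id=96: ✗
job_id=97: ✓ → 5279
job_id=98: ✗
job_id=99: ✗
job_id=100: ✗
job_id=101: ✗
job_id=102: ✗
running_avg = 5279
—
[mem_gb_sum: mem_gb > 94]
job_id=90: ✓ → 1190
job_id=91: ✓ → 5150
job_id=92: ✓ → 6079
job_id=93: ✓ → 2643
job_id=94: ✗
job_id=95: ✓ → 2049
job_id=96: ✓ → 2799
job_id=97: ✗
job_id=98: ✗
job_id=99: ✓ → 4145
job_id=100: ✓ → 3523
job_id=101: ✗
job_id=102: ✓ → 1319
mem_gb_sum = 1190 + 5150 + 6079 + 2643 + 2049 + 2799 + 4145 + 3523 + 1319 = 28897
—
[mem_gb_sum2: mem_gb < 122 and state in ('failed', 'running')]
job_id=90: ✗
job_id=91: ✗
job_id=92: ✗
job_id=93: ✗
job_id=94: ✓ → 5898
job_id=95: ✗
job_id=96: ✗
job_id=97: ✓ → 5279
job_id=98: ✗
job_id=99: ✗
job_id=100: ✗
job_id=101: ✗
job_id=102: ✗
mem_gb_sum2 = 5898 + 5279 = 11177

running_avg=5279, mem_gb_sum=28897, mem_gb_sum2=11177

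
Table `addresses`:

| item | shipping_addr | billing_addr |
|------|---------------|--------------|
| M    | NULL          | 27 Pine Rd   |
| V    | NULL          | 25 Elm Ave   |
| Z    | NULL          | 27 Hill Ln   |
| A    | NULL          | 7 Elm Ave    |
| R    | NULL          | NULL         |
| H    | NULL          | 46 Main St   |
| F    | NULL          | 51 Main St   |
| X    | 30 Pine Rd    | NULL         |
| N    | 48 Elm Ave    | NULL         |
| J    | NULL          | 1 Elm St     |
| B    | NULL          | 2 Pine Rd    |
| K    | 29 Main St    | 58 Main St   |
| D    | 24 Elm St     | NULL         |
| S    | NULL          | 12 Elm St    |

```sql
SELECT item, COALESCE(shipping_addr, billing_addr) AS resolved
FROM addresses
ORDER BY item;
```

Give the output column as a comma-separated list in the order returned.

item=A: shipping_addr=NULL, billing_addr=7 Elm Ave → 7 Elm Ave
item=B: shipping_addr=NULL, billing_addr=2 Pine Rd → 2 Pine Rd
item=D: shipping_addr=24 Elm St → 24 Elm St
item=F: shipping_addr=NULL, billing_addr=51 Main St → 51 Main St
item=H: shipping_addr=NULL, billing_addr=46 Main St → 46 Main St
item=J: shipping_addr=NULL, billing_addr=1 Elm St → 1 Elm St
item=K: shipping_addr=29 Main St → 29 Main St
item=M: shipping_addr=NULL, billing_addr=27 Pine Rd → 27 Pine Rd
item=N: shipping_addr=48 Elm Ave → 48 Elm Ave
item=R: shipping_addr=NULL, billing_addr=NULL (all NULL) → NULL
item=S: shipping_addr=NULL, billing_addr=12 Elm St → 12 Elm St
item=V: shipping_addr=NULL, billing_addr=25 Elm Ave → 25 Elm Ave
item=X: shipping_addr=30 Pine Rd → 30 Pine Rd
item=Z: shipping_addr=NULL, billing_addr=27 Hill Ln → 27 Hill Ln

7 Elm Ave, 2 Pine Rd, 24 Elm St, 51 Main St, 46 Main St, 1 Elm St, 29 Main St, 27 Pine Rd, 48 Elm Ave, NULL, 12 Elm St, 25 Elm Ave, 30 Pine Rd, 27 Hill Ln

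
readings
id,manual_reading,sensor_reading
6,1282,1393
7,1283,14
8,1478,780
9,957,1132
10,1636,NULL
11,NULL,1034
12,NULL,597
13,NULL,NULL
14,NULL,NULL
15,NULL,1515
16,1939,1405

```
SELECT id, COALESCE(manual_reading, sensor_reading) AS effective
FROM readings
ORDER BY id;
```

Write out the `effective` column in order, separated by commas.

id=6: manual_reading=1282 → 1282
id=7: manual_reading=1283 → 1283
id=8: manual_reading=1478 → 1478
id=9: manual_reading=957 → 957
id=10: manual_reading=1636 → 1636
id=11: manual_reading=NULL, sensor_reading=1034 → 1034
id=12: manual_reading=NULL, sensor_reading=597 → 597
id=13: manual_reading=NULL, sensor_reading=NULL (all NULL) → NULL
id=14: manual_reading=NULL, sensor_reading=NULL (all NULL) → NULL
id=15: manual_reading=NULL, sensor_reading=1515 → 1515
id=16: manual_reading=1939 → 1939

1282, 1283, 1478, 957, 1636, 1034, 597, NULL, NULL, 1515, 1939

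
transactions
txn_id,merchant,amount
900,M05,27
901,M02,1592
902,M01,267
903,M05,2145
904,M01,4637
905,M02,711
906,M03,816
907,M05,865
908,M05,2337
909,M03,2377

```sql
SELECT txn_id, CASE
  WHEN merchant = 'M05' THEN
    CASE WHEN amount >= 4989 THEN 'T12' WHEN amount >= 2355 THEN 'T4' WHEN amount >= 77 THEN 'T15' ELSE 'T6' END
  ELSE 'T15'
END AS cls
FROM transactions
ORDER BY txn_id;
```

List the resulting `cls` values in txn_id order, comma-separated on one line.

T6, T15, T15, T15, T15, T15, T15, T15, T15, T15

txn_id=900: merchant='M05' → inner[ELSE] → T6
txn_id=901: merchant='M02' → outer ELSE → T15
txn_id=902: merchant='M01' → outer ELSE → T15
txn_id=903: merchant='M05' → inner[amount >= 77] → T15
txn_id=904: merchant='M01' → outer ELSE → T15
txn_id=905: merchant='M02' → outer ELSE → T15
txn_id=906: merchant='M03' → outer ELSE → T15
txn_id=907: merchant='M05' → inner[amount >= 77] → T15
txn_id=908: merchant='M05' → inner[amount >= 77] → T15
txn_id=909: merchant='M03' → outer ELSE → T15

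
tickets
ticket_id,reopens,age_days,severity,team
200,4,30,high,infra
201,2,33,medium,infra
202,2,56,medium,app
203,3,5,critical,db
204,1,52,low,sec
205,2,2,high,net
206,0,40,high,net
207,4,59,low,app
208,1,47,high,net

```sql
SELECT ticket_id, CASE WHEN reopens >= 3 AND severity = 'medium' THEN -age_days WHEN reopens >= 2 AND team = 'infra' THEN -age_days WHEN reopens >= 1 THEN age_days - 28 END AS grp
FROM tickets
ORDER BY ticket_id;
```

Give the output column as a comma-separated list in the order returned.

ticket_id=200: reopens >= 2 AND team = 'infra' → -30
ticket_id=201: reopens >= 2 AND team = 'infra' → -33
ticket_id=202: reopens >= 1 → 28
ticket_id=203: reopens >= 1 → -23
ticket_id=204: reopens >= 1 → 24
ticket_id=205: reopens >= 1 → -26
ticket_id=206: (no match → NULL) → NULL
ticket_id=207: reopens >= 1 → 31
ticket_id=208: reopens >= 1 → 19

-30, -33, 28, -23, 24, -26, NULL, 31, 19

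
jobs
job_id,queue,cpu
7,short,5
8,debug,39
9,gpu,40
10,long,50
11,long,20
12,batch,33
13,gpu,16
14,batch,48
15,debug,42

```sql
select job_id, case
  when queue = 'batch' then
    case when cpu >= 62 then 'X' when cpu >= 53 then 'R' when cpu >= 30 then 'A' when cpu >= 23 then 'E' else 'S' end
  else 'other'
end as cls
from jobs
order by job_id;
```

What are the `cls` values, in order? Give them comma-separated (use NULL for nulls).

job_id=7: queue='short' → outer ELSE → other
job_id=8: queue='debug' → outer ELSE → other
job_id=9: queue='gpu' → outer ELSE → other
job_id=10: queue='long' → outer ELSE → other
job_id=11: queue='long' → outer ELSE → other
job_id=12: queue='batch' → inner[cpu >= 30] → A
job_id=13: queue='gpu' → outer ELSE → other
job_id=14: queue='batch' → inner[cpu >= 30] → A
job_id=15: queue='debug' → outer ELSE → other

other, other, other, other, other, A, other, A, other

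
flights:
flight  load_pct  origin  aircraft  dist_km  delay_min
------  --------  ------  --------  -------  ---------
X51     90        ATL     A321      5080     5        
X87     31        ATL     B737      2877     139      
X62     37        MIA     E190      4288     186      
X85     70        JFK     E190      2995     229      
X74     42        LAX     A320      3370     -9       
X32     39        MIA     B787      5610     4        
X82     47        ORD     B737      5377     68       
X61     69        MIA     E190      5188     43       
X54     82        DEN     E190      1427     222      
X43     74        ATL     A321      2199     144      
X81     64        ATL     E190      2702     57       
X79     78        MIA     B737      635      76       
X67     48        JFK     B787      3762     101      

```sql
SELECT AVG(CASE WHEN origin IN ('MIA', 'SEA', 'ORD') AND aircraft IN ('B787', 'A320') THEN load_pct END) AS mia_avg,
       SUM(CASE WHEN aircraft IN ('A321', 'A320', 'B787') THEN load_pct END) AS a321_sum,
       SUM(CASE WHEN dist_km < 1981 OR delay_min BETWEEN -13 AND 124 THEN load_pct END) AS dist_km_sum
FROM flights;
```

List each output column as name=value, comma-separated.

[mia_avg: origin IN ('MIA', 'SEA', 'ORD') AND aircraft IN ('B787', 'A320')]
flight=X51: ✗
flight=X87: ✗
flight=X62: ✗
flight=X85: ✗
flight=X74: ✗
flight=X32: ✓ → 39
flight=X82: ✗
flight=X61: ✗
flight=X54: ✗
flight=X43: ✗
flight=X81: ✗
flight=X79: ✗
flight=X67: ✗
mia_avg = 39
—
[a321_sum: aircraft IN ('A321', 'A320', 'B787')]
flight=X51: ✓ → 90
flight=X87: ✗
flight=X62: ✗
flight=X85: ✗
flight=X74: ✓ → 42
flight=X32: ✓ → 39
flight=X82: ✗
flight=X61: ✗
flight=X54: ✗
flight=X43: ✓ → 74
flight=X81: ✗
flight=X79: ✗
flight=X67: ✓ → 48
a321_sum = 90 + 42 + 39 + 74 + 48 = 293
—
[dist_km_sum: dist_km < 1981 OR delay_min BETWEEN -13 AND 124]
flight=X51: ✓ → 90
flight=X87: ✗
flight=X62: ✗
flight=X85: ✗
flight=X74: ✓ → 42
flight=X32: ✓ → 39
flight=X82: ✓ → 47
flight=X61: ✓ → 69
flight=X54: ✓ → 82
flight=X43: ✗
flight=X81: ✓ → 64
flight=X79: ✓ → 78
flight=X67: ✓ → 48
dist_km_sum = 90 + 42 + 39 + 47 + 69 + 82 + 64 + 78 + 48 = 559

mia_avg=39, a321_sum=293, dist_km_sum=559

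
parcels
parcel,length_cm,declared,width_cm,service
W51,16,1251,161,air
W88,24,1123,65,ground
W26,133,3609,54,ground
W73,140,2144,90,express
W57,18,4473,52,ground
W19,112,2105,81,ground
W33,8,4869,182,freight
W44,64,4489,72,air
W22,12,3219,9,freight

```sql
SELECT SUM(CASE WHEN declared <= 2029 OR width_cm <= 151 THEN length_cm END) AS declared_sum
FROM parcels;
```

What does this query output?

519

parcel=W51: ✓ → 16
parcel=W88: ✓ → 24
parcel=W26: ✓ → 133
parcel=W73: ✓ → 140
parcel=W57: ✓ → 18
parcel=W19: ✓ → 112
parcel=W33: ✗
parcel=W44: ✓ → 64
parcel=W22: ✓ → 12
declared_sum = 16 + 24 + 133 + 140 + 18 + 112 + 64 + 12 = 519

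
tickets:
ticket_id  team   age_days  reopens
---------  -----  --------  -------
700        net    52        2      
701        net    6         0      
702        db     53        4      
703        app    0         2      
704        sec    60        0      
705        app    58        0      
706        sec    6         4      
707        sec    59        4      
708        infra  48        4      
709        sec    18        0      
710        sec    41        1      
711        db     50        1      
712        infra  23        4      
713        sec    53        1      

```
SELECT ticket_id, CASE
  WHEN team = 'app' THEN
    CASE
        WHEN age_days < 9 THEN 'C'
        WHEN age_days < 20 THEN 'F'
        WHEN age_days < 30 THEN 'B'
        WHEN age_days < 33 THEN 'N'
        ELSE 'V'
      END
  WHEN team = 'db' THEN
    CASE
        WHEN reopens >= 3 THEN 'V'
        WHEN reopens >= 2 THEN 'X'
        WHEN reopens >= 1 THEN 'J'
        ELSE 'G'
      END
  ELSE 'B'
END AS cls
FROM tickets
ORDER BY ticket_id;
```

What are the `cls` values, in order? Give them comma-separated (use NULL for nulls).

B, B, V, C, B, V, B, B, B, B, B, J, B, B

ticket_id=700: team='net' → outer ELSE → B
ticket_id=701: team='net' → outer ELSE → B
ticket_id=702: team='db' → inner[reopens >= 3] → V
ticket_id=703: team='app' → inner[age_days < 9] → C
ticket_id=704: team='sec' → outer ELSE → B
ticket_id=705: team='app' → inner[ELSE] → V
ticket_id=706: team='sec' → outer ELSE → B
ticket_id=707: team='sec' → outer ELSE → B
ticket_id=708: team='infra' → outer ELSE → B
ticket_id=709: team='sec' → outer ELSE → B
ticket_id=710: team='sec' → outer ELSE → B
ticket_id=711: team='db' → inner[reopens >= 1] → J
ticket_id=712: team='infra' → outer ELSE → B
ticket_id=713: team='sec' → outer ELSE → B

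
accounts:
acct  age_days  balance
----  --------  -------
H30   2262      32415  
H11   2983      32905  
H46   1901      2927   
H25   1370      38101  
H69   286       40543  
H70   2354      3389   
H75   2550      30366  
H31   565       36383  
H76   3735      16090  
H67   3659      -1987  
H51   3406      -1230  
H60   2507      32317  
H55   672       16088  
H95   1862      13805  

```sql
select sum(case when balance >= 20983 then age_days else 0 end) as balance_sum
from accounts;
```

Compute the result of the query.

12523

acct=H30: ✓ → 2262
acct=H11: ✓ → 2983
acct=H46: ✗
acct=H25: ✓ → 1370
acct=H69: ✓ → 286
acct=H70: ✗
acct=H75: ✓ → 2550
acct=H31: ✓ → 565
acct=H76: ✗
acct=H67: ✗
acct=H51: ✗
acct=H60: ✓ → 2507
acct=H55: ✗
acct=H95: ✗
balance_sum = 2262 + 2983 + 1370 + 286 + 2550 + 565 + 2507 = 12523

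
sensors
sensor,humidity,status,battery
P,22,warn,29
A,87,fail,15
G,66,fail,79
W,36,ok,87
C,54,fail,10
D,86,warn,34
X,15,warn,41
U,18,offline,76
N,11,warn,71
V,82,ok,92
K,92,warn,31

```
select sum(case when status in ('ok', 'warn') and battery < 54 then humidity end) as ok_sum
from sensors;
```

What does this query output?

215

sensor=P: ✓ → 22
sensor=A: ✗
sensor=G: ✗
sensor=W: ✗
sensor=C: ✗
sensor=D: ✓ → 86
sensor=X: ✓ → 15
sensor=U: ✗
sensor=N: ✗
sensor=V: ✗
sensor=K: ✓ → 92
ok_sum = 22 + 86 + 15 + 92 = 215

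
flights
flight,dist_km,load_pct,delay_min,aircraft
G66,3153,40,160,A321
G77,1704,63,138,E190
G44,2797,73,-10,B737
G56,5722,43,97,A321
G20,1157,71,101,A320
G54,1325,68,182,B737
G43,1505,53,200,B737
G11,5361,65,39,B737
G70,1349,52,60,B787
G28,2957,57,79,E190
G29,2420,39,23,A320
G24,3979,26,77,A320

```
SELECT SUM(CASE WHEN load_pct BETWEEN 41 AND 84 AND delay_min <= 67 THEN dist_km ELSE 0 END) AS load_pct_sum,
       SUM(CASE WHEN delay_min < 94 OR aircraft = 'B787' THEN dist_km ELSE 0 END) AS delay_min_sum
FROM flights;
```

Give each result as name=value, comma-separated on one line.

[load_pct_sum: load_pct BETWEEN 41 AND 84 AND delay_min <= 67]
flight=G66: ✗
flight=G77: ✗
flight=G44: ✓ → 2797
flight=G56: ✗
flight=G20: ✗
flight=G54: ✗
flight=G43: ✗
flight=G11: ✓ → 5361
flight=G70: ✓ → 1349
flight=G28: ✗
flight=G29: ✗
flight=G24: ✗
load_pct_sum = 2797 + 5361 + 1349 = 9507
—
[delay_min_sum: delay_min < 94 OR aircraft = 'B787']
flight=G66: ✗
flight=G77: ✗
flight=G44: ✓ → 2797
flight=G56: ✗
flight=G20: ✗
flight=G54: ✗
flight=G43: ✗
flight=G11: ✓ → 5361
flight=G70: ✓ → 1349
flight=G28: ✓ → 2957
flight=G29: ✓ → 2420
flight=G24: ✓ → 3979
delay_min_sum = 2797 + 5361 + 1349 + 2957 + 2420 + 3979 = 18863

load_pct_sum=9507, delay_min_sum=18863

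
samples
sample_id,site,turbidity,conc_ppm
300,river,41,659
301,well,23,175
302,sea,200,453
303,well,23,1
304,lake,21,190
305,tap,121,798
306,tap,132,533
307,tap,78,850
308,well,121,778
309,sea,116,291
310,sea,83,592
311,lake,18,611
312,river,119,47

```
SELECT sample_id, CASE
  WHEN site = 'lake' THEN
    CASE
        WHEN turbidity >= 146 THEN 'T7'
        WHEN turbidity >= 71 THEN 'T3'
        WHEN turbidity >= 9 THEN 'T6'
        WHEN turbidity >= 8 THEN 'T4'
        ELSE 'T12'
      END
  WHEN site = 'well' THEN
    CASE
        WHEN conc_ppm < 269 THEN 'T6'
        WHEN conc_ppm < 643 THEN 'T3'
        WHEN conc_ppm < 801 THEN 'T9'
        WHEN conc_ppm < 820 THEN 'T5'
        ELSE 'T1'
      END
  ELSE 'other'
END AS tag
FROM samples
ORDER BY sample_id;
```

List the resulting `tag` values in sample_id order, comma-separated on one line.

other, T6, other, T6, T6, other, other, other, T9, other, other, T6, other

sample_id=300: site='river' → outer ELSE → other
sample_id=301: site='well' → inner[conc_ppm < 269] → T6
sample_id=302: site='sea' → outer ELSE → other
sample_id=303: site='well' → inner[conc_ppm < 269] → T6
sample_id=304: site='lake' → inner[turbidity >= 9] → T6
sample_id=305: site='tap' → outer ELSE → other
sample_id=306: site='tap' → outer ELSE → other
sample_id=307: site='tap' → outer ELSE → other
sample_id=308: site='well' → inner[conc_ppm < 801] → T9
sample_id=309: site='sea' → outer ELSE → other
sample_id=310: site='sea' → outer ELSE → other
sample_id=311: site='lake' → inner[turbidity >= 9] → T6
sample_id=312: site='river' → outer ELSE → other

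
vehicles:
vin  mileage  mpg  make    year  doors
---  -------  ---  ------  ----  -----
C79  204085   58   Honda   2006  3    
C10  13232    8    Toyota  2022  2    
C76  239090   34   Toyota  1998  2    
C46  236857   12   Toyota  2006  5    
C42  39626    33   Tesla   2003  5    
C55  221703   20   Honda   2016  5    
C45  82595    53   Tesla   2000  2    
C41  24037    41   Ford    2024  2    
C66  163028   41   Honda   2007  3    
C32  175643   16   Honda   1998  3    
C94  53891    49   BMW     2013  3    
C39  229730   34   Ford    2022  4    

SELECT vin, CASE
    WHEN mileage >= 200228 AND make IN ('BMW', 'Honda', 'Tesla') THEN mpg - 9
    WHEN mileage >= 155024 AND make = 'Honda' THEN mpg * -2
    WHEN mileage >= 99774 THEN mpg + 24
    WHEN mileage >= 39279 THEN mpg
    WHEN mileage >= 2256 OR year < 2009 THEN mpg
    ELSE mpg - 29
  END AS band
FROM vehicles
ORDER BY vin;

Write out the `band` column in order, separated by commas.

vin=C10: mileage >= 2256 OR year < 2009 → 8
vin=C32: mileage >= 155024 AND make = 'Honda' → -32
vin=C39: mileage >= 99774 → 58
vin=C41: mileage >= 2256 OR year < 2009 → 41
vin=C42: mileage >= 39279 → 33
vin=C45: mileage >= 39279 → 53
vin=C46: mileage >= 99774 → 36
vin=C55: mileage >= 200228 AND make IN ('BMW', 'Honda', 'Tesla') → 11
vin=C66: mileage >= 155024 AND make = 'Honda' → -82
vin=C76: mileage >= 99774 → 58
vin=C79: mileage >= 200228 AND make IN ('BMW', 'Honda', 'Tesla') → 49
vin=C94: mileage >= 39279 → 49

8, -32, 58, 41, 33, 53, 36, 11, -82, 58, 49, 49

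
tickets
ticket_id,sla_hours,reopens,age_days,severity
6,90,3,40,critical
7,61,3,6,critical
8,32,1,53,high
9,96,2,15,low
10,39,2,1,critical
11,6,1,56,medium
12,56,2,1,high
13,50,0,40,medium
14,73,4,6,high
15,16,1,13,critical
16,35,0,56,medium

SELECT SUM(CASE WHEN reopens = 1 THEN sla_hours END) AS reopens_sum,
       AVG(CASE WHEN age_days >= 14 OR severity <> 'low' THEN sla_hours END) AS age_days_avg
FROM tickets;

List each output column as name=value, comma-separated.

[reopens_sum: reopens = 1]
ticket_id=6: ✗
ticket_id=7: ✗
ticket_id=8: ✓ → 32
ticket_id=9: ✗
ticket_id=10: ✗
ticket_id=11: ✓ → 6
ticket_id=12: ✗
ticket_id=13: ✗
ticket_id=14: ✗
ticket_id=15: ✓ → 16
ticket_id=16: ✗
reopens_sum = 32 + 6 + 16 = 54
—
[age_days_avg: age_days >= 14 OR severity <> 'low']
ticket_id=6: ✓ → 90
ticket_id=7: ✓ → 61
ticket_id=8: ✓ → 32
ticket_id=9: ✓ → 96
ticket_id=10: ✓ → 39
ticket_id=11: ✓ → 6
ticket_id=12: ✓ → 56
ticket_id=13: ✓ → 50
ticket_id=14: ✓ → 73
ticket_id=15: ✓ → 16
ticket_id=16: ✓ → 35
age_days_avg = (90 + 61 + 32 + 96 + 39 + 6 + 56 + 50 + 73 + 16 + 35) / 11 = 50.3636363636

reopens_sum=54, age_days_avg=50.3636363636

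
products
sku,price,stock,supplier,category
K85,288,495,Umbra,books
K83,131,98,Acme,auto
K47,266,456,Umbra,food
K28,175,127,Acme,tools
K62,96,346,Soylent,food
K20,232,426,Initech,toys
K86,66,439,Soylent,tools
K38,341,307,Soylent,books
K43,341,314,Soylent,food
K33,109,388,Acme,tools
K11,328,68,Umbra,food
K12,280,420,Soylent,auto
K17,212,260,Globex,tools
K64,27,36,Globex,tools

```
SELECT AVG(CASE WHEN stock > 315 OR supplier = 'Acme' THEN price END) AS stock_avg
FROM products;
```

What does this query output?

sku=K85: ✓ → 288
sku=K83: ✓ → 131
sku=K47: ✓ → 266
sku=K28: ✓ → 175
sku=K62: ✓ → 96
sku=K20: ✓ → 232
sku=K86: ✓ → 66
sku=K38: ✗
sku=K43: ✗
sku=K33: ✓ → 109
sku=K11: ✗
sku=K12: ✓ → 280
sku=K17: ✗
sku=K64: ✗
stock_avg = (288 + 131 + 266 + 175 + 96 + 232 + 66 + 109 + 280) / 9 = 182.5555555556

182.5555555556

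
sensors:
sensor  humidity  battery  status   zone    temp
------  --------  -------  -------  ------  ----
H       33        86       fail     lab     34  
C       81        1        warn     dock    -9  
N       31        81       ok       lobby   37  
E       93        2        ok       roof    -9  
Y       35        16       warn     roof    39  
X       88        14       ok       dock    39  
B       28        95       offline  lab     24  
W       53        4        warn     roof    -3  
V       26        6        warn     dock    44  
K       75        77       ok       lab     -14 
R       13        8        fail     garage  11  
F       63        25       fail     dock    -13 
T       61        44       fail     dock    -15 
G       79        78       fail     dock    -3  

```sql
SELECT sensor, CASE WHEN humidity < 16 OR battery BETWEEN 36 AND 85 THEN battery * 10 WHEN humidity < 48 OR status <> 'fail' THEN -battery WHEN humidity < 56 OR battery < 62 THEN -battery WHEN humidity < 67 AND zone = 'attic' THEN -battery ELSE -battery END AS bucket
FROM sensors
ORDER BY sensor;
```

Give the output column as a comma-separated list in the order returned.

-95, -1, -2, -25, 780, -86, 770, 810, 80, 440, -6, -4, -14, -16

sensor=B: humidity < 48 OR status <> 'fail' → -95
sensor=C: humidity < 48 OR status <> 'fail' → -1
sensor=E: humidity < 48 OR status <> 'fail' → -2
sensor=F: humidity < 56 OR battery < 62 → -25
sensor=G: humidity < 16 OR battery BETWEEN 36 AND 85 → 780
sensor=H: humidity < 48 OR status <> 'fail' → -86
sensor=K: humidity < 16 OR battery BETWEEN 36 AND 85 → 770
sensor=N: humidity < 16 OR battery BETWEEN 36 AND 85 → 810
sensor=R: humidity < 16 OR battery BETWEEN 36 AND 85 → 80
sensor=T: humidity < 16 OR battery BETWEEN 36 AND 85 → 440
sensor=V: humidity < 48 OR status <> 'fail' → -6
sensor=W: humidity < 48 OR status <> 'fail' → -4
sensor=X: humidity < 48 OR status <> 'fail' → -14
sensor=Y: humidity < 48 OR status <> 'fail' → -16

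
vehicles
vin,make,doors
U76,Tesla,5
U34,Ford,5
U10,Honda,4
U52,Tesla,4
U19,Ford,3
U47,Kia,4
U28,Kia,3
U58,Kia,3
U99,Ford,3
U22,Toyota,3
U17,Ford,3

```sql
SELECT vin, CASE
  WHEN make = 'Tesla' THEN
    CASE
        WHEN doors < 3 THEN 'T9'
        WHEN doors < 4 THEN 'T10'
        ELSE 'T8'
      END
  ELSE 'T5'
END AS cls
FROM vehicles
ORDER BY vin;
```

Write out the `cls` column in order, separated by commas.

T5, T5, T5, T5, T5, T5, T5, T8, T5, T8, T5

vin=U10: make='Honda' → outer ELSE → T5
vin=U17: make='Ford' → outer ELSE → T5
vin=U19: make='Ford' → outer ELSE → T5
vin=U22: make='Toyota' → outer ELSE → T5
vin=U28: make='Kia' → outer ELSE → T5
vin=U34: make='Ford' → outer ELSE → T5
vin=U47: make='Kia' → outer ELSE → T5
vin=U52: make='Tesla' → inner[ELSE] → T8
vin=U58: make='Kia' → outer ELSE → T5
vin=U76: make='Tesla' → inner[ELSE] → T8
vin=U99: make='Ford' → outer ELSE → T5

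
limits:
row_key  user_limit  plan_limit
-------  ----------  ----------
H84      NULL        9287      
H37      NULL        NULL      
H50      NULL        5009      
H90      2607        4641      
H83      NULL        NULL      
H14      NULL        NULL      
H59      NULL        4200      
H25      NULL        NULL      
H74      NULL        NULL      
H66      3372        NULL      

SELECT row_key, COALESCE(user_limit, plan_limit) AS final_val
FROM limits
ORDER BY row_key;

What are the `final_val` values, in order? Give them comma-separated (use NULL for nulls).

row_key=H14: user_limit=NULL, plan_limit=NULL (all NULL) → NULL
row_key=H25: user_limit=NULL, plan_limit=NULL (all NULL) → NULL
row_key=H37: user_limit=NULL, plan_limit=NULL (all NULL) → NULL
row_key=H50: user_limit=NULL, plan_limit=5009 → 5009
row_key=H59: user_limit=NULL, plan_limit=4200 → 4200
row_key=H66: user_limit=3372 → 3372
row_key=H74: user_limit=NULL, plan_limit=NULL (all NULL) → NULL
row_key=H83: user_limit=NULL, plan_limit=NULL (all NULL) → NULL
row_key=H84: user_limit=NULL, plan_limit=9287 → 9287
row_key=H90: user_limit=2607 → 2607

NULL, NULL, NULL, 5009, 4200, 3372, NULL, NULL, 9287, 2607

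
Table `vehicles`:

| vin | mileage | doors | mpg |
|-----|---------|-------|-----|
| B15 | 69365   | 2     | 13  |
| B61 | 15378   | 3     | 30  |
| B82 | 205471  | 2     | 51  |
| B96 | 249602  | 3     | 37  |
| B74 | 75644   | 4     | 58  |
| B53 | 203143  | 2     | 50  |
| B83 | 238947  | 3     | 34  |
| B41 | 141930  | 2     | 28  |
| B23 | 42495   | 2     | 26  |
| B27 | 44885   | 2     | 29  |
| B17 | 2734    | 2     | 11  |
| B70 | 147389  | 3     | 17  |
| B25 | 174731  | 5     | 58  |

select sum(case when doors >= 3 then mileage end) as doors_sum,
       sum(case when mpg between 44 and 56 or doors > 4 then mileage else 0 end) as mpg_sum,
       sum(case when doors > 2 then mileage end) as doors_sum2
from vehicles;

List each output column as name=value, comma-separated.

[doors_sum: doors >= 3]
vin=B15: ✗
vin=B61: ✓ → 15378
vin=B82: ✗
vin=B96: ✓ → 249602
vin=B74: ✓ → 75644
vin=B53: ✗
vin=B83: ✓ → 238947
vin=B41: ✗
vin=B23: ✗
vin=B27: ✗
vin=B17: ✗
vin=B70: ✓ → 147389
vin=B25: ✓ → 174731
doors_sum = 15378 + 249602 + 75644 + 238947 + 147389 + 174731 = 901691
—
[mpg_sum: mpg between 44 and 56 or doors > 4]
vin=B15: ✗
vin=B61: ✗
vin=B82: ✓ → 205471
vin=B96: ✗
vin=B74: ✗
vin=B53: ✓ → 203143
vin=B83: ✗
vin=B41: ✗
vin=B23: ✗
vin=B27: ✗
vin=B17: ✗
vin=B70: ✗
vin=B25: ✓ → 174731
mpg_sum = 205471 + 203143 + 174731 = 583345
—
[doors_sum2: doors > 2]
vin=B15: ✗
vin=B61: ✓ → 15378
vin=B82: ✗
vin=B96: ✓ → 249602
vin=B74: ✓ → 75644
vin=B53: ✗
vin=B83: ✓ → 238947
vin=B41: ✗
vin=B23: ✗
vin=B27: ✗
vin=B17: ✗
vin=B70: ✓ → 147389
vin=B25: ✓ → 174731
doors_sum2 = 15378 + 249602 + 75644 + 238947 + 147389 + 174731 = 901691

doors_sum=901691, mpg_sum=583345, doors_sum2=901691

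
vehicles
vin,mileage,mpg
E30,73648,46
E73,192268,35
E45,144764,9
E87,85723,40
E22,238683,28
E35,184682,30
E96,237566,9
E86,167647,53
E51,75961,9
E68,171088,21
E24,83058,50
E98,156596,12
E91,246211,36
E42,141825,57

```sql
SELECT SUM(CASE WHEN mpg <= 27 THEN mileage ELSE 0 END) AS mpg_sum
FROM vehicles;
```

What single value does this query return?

785975

vin=E30: ✗
vin=E73: ✗
vin=E45: ✓ → 144764
vin=E87: ✗
vin=E22: ✗
vin=E35: ✗
vin=E96: ✓ → 237566
vin=E86: ✗
vin=E51: ✓ → 75961
vin=E68: ✓ → 171088
vin=E24: ✗
vin=E98: ✓ → 156596
vin=E91: ✗
vin=E42: ✗
mpg_sum = 144764 + 237566 + 75961 + 171088 + 156596 = 785975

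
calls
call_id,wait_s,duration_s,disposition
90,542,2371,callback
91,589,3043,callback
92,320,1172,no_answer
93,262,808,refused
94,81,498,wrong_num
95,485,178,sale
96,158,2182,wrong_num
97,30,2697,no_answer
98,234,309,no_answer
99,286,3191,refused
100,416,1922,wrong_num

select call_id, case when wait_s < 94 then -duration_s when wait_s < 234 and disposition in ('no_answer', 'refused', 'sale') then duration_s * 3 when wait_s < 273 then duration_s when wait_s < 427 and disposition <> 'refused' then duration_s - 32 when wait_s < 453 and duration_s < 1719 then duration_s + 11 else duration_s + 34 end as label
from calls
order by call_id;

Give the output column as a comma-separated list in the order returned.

call_id=90: ELSE → 2405
call_id=91: ELSE → 3077
call_id=92: wait_s < 427 and disposition <> 'refused' → 1140
call_id=93: wait_s < 273 → 808
call_id=94: wait_s < 94 → -498
call_id=95: ELSE → 212
call_id=96: wait_s < 273 → 2182
call_id=97: wait_s < 94 → -2697
call_id=98: wait_s < 273 → 309
call_id=99: ELSE → 3225
call_id=100: wait_s < 427 and disposition <> 'refused' → 1890

2405, 3077, 1140, 808, -498, 212, 2182, -2697, 309, 3225, 1890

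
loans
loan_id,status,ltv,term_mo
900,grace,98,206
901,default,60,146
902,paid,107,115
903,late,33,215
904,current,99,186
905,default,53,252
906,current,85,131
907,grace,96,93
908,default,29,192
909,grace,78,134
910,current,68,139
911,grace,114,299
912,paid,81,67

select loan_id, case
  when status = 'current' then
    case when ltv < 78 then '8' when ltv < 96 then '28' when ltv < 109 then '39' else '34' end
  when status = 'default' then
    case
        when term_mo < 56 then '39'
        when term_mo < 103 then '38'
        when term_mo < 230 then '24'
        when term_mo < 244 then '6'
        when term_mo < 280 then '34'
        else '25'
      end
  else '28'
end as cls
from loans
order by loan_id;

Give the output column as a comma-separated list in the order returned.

28, 24, 28, 28, 39, 34, 28, 28, 24, 28, 8, 28, 28

loan_id=900: status='grace' → outer ELSE → 28
loan_id=901: status='default' → inner[term_mo < 230] → 24
loan_id=902: status='paid' → outer ELSE → 28
loan_id=903: status='late' → outer ELSE → 28
loan_id=904: status='current' → inner[ltv < 109] → 39
loan_id=905: status='default' → inner[term_mo < 280] → 34
loan_id=906: status='current' → inner[ltv < 96] → 28
loan_id=907: status='grace' → outer ELSE → 28
loan_id=908: status='default' → inner[term_mo < 230] → 24
loan_id=909: status='grace' → outer ELSE → 28
loan_id=910: status='current' → inner[ltv < 78] → 8
loan_id=911: status='grace' → outer ELSE → 28
loan_id=912: status='paid' → outer ELSE → 28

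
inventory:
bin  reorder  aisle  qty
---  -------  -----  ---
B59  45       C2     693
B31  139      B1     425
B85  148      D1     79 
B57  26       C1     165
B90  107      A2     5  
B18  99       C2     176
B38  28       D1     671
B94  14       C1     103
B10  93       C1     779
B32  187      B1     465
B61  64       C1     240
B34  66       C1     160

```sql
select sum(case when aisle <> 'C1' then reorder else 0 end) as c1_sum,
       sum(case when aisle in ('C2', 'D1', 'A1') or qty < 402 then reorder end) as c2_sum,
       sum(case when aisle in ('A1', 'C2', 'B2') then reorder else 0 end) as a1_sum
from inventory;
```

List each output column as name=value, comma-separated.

c1_sum=753, c2_sum=597, a1_sum=144

[c1_sum: aisle <> 'C1']
bin=B59: ✓ → 45
bin=B31: ✓ → 139
bin=B85: ✓ → 148
bin=B57: ✗
bin=B90: ✓ → 107
bin=B18: ✓ → 99
bin=B38: ✓ → 28
bin=B94: ✗
bin=B10: ✗
bin=B32: ✓ → 187
bin=B61: ✗
bin=B34: ✗
c1_sum = 45 + 139 + 148 + 107 + 99 + 28 + 187 = 753
—
[c2_sum: aisle in ('C2', 'D1', 'A1') or qty < 402]
bin=B59: ✓ → 45
bin=B31: ✗
bin=B85: ✓ → 148
bin=B57: ✓ → 26
bin=B90: ✓ → 107
bin=B18: ✓ → 99
bin=B38: ✓ → 28
bin=B94: ✓ → 14
bin=B10: ✗
bin=B32: ✗
bin=B61: ✓ → 64
bin=B34: ✓ → 66
c2_sum = 45 + 148 + 26 + 107 + 99 + 28 + 14 + 64 + 66 = 597
—
[a1_sum: aisle in ('A1', 'C2', 'B2')]
bin=B59: ✓ → 45
bin=B31: ✗
bin=B85: ✗
bin=B57: ✗
bin=B90: ✗
bin=B18: ✓ → 99
bin=B38: ✗
bin=B94: ✗
bin=B10: ✗
bin=B32: ✗
bin=B61: ✗
bin=B34: ✗
a1_sum = 45 + 99 = 144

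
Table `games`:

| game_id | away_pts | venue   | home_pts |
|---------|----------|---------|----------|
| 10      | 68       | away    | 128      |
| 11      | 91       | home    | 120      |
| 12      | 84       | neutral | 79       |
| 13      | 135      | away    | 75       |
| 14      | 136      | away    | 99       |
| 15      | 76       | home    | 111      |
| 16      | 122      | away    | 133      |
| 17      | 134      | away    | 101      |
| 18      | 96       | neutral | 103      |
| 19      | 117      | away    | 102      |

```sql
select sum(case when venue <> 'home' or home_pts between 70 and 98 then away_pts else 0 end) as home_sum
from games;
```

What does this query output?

game_id=10: ✓ → 68
game_id=11: ✗
game_id=12: ✓ → 84
game_id=13: ✓ → 135
game_id=14: ✓ → 136
game_id=15: ✗
game_id=16: ✓ → 122
game_id=17: ✓ → 134
game_id=18: ✓ → 96
game_id=19: ✓ → 117
home_sum = 68 + 84 + 135 + 136 + 122 + 134 + 96 + 117 = 892

892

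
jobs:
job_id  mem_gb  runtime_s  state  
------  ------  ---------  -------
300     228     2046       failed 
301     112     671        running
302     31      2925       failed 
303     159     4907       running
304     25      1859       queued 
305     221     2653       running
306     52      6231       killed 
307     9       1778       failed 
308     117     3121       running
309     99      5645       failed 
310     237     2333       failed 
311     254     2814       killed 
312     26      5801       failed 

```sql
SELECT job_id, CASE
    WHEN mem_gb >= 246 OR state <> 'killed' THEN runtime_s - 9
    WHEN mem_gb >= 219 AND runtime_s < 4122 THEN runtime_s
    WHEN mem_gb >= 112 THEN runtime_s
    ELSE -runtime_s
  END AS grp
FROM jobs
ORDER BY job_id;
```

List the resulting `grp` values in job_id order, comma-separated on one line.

2037, 662, 2916, 4898, 1850, 2644, -6231, 1769, 3112, 5636, 2324, 2805, 5792

job_id=300: mem_gb >= 246 OR state <> 'killed' → 2037
job_id=301: mem_gb >= 246 OR state <> 'killed' → 662
job_id=302: mem_gb >= 246 OR state <> 'killed' → 2916
job_id=303: mem_gb >= 246 OR state <> 'killed' → 4898
job_id=304: mem_gb >= 246 OR state <> 'killed' → 1850
job_id=305: mem_gb >= 246 OR state <> 'killed' → 2644
job_id=306: ELSE → -6231
job_id=307: mem_gb >= 246 OR state <> 'killed' → 1769
job_id=308: mem_gb >= 246 OR state <> 'killed' → 3112
job_id=309: mem_gb >= 246 OR state <> 'killed' → 5636
job_id=310: mem_gb >= 246 OR state <> 'killed' → 2324
job_id=311: mem_gb >= 246 OR state <> 'killed' → 2805
job_id=312: mem_gb >= 246 OR state <> 'killed' → 5792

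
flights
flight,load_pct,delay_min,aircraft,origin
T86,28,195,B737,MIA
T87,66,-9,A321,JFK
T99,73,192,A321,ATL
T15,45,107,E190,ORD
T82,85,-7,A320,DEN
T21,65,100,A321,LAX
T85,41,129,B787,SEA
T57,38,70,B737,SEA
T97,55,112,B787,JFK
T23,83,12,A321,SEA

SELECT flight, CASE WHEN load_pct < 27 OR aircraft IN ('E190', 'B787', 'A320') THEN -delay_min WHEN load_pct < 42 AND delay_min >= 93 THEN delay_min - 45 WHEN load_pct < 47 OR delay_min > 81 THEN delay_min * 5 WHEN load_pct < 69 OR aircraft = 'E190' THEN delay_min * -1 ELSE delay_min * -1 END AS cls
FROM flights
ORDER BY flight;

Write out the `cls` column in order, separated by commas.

flight=T15: load_pct < 27 OR aircraft IN ('E190', 'B787', 'A320') → -107
flight=T21: load_pct < 47 OR delay_min > 81 → 500
flight=T23: ELSE → -12
flight=T57: load_pct < 47 OR delay_min > 81 → 350
flight=T82: load_pct < 27 OR aircraft IN ('E190', 'B787', 'A320') → 7
flight=T85: load_pct < 27 OR aircraft IN ('E190', 'B787', 'A320') → -129
flight=T86: load_pct < 42 AND delay_min >= 93 → 150
flight=T87: load_pct < 69 OR aircraft = 'E190' → 9
flight=T97: load_pct < 27 OR aircraft IN ('E190', 'B787', 'A320') → -112
flight=T99: load_pct < 47 OR delay_min > 81 → 960

-107, 500, -12, 350, 7, -129, 150, 9, -112, 960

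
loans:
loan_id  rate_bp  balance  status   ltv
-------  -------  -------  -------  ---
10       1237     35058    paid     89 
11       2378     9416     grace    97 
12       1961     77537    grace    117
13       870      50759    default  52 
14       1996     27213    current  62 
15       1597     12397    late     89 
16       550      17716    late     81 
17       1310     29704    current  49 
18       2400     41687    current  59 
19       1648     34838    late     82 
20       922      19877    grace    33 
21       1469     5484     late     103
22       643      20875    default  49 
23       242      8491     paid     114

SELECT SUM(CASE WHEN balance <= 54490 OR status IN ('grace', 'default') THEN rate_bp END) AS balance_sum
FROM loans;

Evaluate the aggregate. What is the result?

loan_id=10: ✓ → 1237
loan_id=11: ✓ → 2378
loan_id=12: ✓ → 1961
loan_id=13: ✓ → 870
loan_id=14: ✓ → 1996
loan_id=15: ✓ → 1597
loan_id=16: ✓ → 550
loan_id=17: ✓ → 1310
loan_id=18: ✓ → 2400
loan_id=19: ✓ → 1648
loan_id=20: ✓ → 922
loan_id=21: ✓ → 1469
loan_id=22: ✓ → 643
loan_id=23: ✓ → 242
balance_sum = 1237 + 2378 + 1961 + 870 + 1996 + 1597 + 550 + 1310 + 2400 + 1648 + 922 + 1469 + 643 + 242 = 19223

19223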